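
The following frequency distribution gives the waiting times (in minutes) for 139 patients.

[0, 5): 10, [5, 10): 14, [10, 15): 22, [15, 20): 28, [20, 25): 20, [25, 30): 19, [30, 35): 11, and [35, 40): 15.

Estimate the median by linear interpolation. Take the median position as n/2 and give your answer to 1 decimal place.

Cumulative frequencies: 10, 24, 46, 74, 94, 113, 124, 139
n = 139; position = n/2 = 69.5.
This falls in the class [15, 20): L = 15, F = 46, f = 28, h = 5.
Median ≈ 15 + ((69.5 − 46) / 28) × 5 = 19.1964

19.2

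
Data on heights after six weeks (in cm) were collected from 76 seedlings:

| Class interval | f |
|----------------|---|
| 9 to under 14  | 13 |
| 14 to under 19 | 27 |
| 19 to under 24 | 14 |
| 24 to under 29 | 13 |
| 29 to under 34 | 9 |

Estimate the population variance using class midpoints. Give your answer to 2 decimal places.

Midpoints: 11.5, 16.5, 21.5, 26.5, 31.5
n = 76, Σfm = 1524, mean = 20.0526
Σfm² = 33601
Σf(m − x̄)² = Σfm² − (Σfm)²/n = 33601 − 1524²/76 = 3040.7895
Population variance = 3040.7895 / 76 = 40.0104

40.01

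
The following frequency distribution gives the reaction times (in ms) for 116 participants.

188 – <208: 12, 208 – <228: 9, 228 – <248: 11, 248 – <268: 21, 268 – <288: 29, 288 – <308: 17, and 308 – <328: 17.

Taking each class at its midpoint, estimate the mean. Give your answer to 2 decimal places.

Midpoints: 198, 218, 238, 258, 278, 298, 318
Σfm = 12×198 + 9×218 + 11×238 + 21×258 + 29×278 + 17×298 + 17×318 = 30908
n = Σf = 116
Mean = 30908 / 116 = 266.4483

266.45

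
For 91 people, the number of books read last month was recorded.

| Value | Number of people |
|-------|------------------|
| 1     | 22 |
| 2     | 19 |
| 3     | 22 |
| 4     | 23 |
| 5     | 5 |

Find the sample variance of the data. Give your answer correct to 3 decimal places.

Values: 1, 2, 3, 4, 5
n = 91, Σfx = 243, mean = 2.6703
Σfx² = 789
Σf(x − x̄)² = Σfx² − (Σfx)²/n = 789 − 243²/91 = 140.1099
Sample variance = 140.1099 / 90 = 1.5568

1.557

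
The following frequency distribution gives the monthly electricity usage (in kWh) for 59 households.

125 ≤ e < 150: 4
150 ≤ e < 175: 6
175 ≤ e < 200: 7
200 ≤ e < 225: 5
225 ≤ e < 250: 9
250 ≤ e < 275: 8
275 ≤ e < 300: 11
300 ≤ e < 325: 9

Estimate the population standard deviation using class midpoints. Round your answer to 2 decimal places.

54.82

Midpoints: 137.5, 162.5, 187.5, 212.5, 237.5, 262.5, 287.5, 312.5
n = 59, Σfm = 14112.5, mean = 239.1949
Σfm² = 3552968.75
Σf(m − x̄)² = Σfm² − (Σfm)²/n = 3552968.75 − 14112.5²/59 = 177330.5085
Population variance = 177330.5085 / 59 = 3005.6018
Standard deviation = √3005.6018 = 54.8234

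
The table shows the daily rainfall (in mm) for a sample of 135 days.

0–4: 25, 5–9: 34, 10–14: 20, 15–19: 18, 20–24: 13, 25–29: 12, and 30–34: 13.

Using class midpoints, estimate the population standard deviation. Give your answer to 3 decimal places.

Midpoints: 2, 7, 12, 17, 22, 27, 32
n = 135, Σfm = 1860, mean = 13.7778
Σfm² = 38200
Σf(m − x̄)² = Σfm² − (Σfm)²/n = 38200 − 1860²/135 = 12573.3333
Population variance = 12573.3333 / 135 = 93.1358
Standard deviation = √93.1358 = 9.6507

9.651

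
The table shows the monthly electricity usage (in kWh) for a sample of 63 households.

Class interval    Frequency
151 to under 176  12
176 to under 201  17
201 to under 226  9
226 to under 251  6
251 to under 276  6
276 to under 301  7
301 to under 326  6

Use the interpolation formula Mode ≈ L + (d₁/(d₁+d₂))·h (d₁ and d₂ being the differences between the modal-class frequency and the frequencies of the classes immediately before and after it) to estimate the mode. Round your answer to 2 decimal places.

185.62

Modal class: 176 to under 201 (highest frequency 17).
d₁ = 17 − 12 = 5, d₂ = 17 − 9 = 8
Mode ≈ 176 + (5/(5+8)) × 25 = 176 + 9.6154 = 185.6154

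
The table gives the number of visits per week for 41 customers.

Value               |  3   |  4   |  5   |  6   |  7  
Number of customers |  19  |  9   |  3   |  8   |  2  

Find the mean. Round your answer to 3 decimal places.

4.146

Values: 3, 4, 5, 6, 7
Σfx = 19×3 + 9×4 + 3×5 + 8×6 + 2×7 = 170
n = Σf = 41
Mean = 170 / 41 = 4.1463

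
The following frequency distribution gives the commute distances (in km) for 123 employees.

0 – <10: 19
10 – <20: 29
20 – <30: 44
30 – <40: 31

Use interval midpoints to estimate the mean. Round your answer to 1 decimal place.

Midpoints: 5, 15, 25, 35
Σfm = 19×5 + 29×15 + 44×25 + 31×35 = 2715
n = Σf = 123
Mean = 2715 / 123 = 22.0732

22.1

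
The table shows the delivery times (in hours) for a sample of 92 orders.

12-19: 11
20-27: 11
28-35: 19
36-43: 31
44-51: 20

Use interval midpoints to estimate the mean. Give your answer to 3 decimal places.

34.804

Midpoints: 15.5, 23.5, 31.5, 39.5, 47.5
Σfm = 11×15.5 + 11×23.5 + 19×31.5 + 31×39.5 + 20×47.5 = 3202
n = Σf = 92
Mean = 3202 / 92 = 34.8043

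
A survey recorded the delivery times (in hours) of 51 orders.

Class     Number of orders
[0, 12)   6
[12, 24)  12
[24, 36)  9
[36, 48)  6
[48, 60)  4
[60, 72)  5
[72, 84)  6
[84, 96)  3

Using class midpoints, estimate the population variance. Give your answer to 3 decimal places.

Midpoints: 6, 18, 30, 42, 54, 66, 78, 90
n = 51, Σfm = 2058, mean = 40.3529
Σfm² = 117036
Σf(m − x̄)² = Σfm² − (Σfm)²/n = 117036 − 2058²/51 = 33989.6471
Population variance = 33989.6471 / 51 = 666.4637

666.464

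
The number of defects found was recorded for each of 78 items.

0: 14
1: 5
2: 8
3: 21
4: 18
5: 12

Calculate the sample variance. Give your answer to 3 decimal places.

Values: 0, 1, 2, 3, 4, 5
n = 78, Σfx = 216, mean = 2.7692
Σfx² = 814
Σf(x − x̄)² = Σfx² − (Σfx)²/n = 814 − 216²/78 = 215.8462
Sample variance = 215.8462 / 77 = 2.8032

2.803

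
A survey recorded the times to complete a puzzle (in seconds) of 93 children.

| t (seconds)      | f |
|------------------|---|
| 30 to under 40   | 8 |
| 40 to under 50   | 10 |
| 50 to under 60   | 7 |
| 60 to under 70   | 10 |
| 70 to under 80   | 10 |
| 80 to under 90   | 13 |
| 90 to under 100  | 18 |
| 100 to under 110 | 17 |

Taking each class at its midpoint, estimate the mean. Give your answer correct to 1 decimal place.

76.5

Midpoints: 35, 45, 55, 65, 75, 85, 95, 105
Σfm = 8×35 + 10×45 + 7×55 + 10×65 + 10×75 + 13×85 + 18×95 + 17×105 = 7115
n = Σf = 93
Mean = 7115 / 93 = 76.5054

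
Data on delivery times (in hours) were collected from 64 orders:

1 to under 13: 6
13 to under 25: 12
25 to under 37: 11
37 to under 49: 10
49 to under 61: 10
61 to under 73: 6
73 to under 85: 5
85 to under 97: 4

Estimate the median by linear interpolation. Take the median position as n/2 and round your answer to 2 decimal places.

Cumulative frequencies: 6, 18, 29, 39, 49, 55, 60, 64
n = 64; position = n/2 = 32.
This falls in the class 37 to under 49: L = 37, F = 29, f = 10, h = 12.
Median ≈ 37 + ((32 − 29) / 10) × 12 = 40.6000

40.60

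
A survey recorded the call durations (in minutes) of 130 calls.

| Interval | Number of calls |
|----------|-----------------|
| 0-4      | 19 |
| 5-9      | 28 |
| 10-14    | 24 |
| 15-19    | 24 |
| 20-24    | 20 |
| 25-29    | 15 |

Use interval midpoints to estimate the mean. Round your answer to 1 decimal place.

13.7

Midpoints: 2, 7, 12, 17, 22, 27
Σfm = 19×2 + 28×7 + 24×12 + 24×17 + 20×22 + 15×27 = 1775
n = Σf = 130
Mean = 1775 / 130 = 13.6538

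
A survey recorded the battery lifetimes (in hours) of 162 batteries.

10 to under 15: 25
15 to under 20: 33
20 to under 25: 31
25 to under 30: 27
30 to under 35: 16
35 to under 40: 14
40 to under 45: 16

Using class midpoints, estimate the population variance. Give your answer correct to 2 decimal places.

87.11

Midpoints: 12.5, 17.5, 22.5, 27.5, 32.5, 37.5, 42.5
n = 162, Σfm = 4055, mean = 25.0309
Σfm² = 115612.5
Σf(m − x̄)² = Σfm² − (Σfm)²/n = 115612.5 − 4055²/162 = 14112.3457
Population variance = 14112.3457 / 162 = 87.1132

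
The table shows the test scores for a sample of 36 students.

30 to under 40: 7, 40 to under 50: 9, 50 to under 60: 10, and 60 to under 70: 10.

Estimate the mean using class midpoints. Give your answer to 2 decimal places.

51.39

Midpoints: 35, 45, 55, 65
Σfm = 7×35 + 9×45 + 10×55 + 10×65 = 1850
n = Σf = 36
Mean = 1850 / 36 = 51.3889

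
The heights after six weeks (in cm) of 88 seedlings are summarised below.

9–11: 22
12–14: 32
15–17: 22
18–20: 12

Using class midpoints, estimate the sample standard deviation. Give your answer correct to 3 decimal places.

Midpoints: 10, 13, 16, 19
n = 88, Σfm = 1216, mean = 13.8182
Σfm² = 17572
Σf(m − x̄)² = Σfm² − (Σfm)²/n = 17572 − 1216²/88 = 769.0909
Sample variance = 769.0909 / 87 = 8.8401
Standard deviation = √8.8401 = 2.9732

2.973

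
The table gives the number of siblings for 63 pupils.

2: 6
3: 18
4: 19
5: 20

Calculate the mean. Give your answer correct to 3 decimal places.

3.841

Values: 2, 3, 4, 5
Σfx = 6×2 + 18×3 + 19×4 + 20×5 = 242
n = Σf = 63
Mean = 242 / 63 = 3.8413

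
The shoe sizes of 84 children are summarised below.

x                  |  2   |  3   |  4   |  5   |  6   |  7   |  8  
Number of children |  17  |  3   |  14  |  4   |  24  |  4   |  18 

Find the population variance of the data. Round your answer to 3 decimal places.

Values: 2, 3, 4, 5, 6, 7, 8
n = 84, Σfx = 435, mean = 5.1786
Σfx² = 2631
Σf(x − x̄)² = Σfx² − (Σfx)²/n = 2631 − 435²/84 = 378.3214
Population variance = 378.3214 / 84 = 4.5038

4.504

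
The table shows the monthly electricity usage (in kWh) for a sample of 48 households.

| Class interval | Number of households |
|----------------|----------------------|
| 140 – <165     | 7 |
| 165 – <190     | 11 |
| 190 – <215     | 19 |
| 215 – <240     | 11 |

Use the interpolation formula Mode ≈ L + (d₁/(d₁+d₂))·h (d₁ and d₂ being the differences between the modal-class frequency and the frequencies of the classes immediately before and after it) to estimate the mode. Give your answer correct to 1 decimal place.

Modal class: 190 – <215 (highest frequency 19).
d₁ = 19 − 11 = 8, d₂ = 19 − 11 = 8
Mode ≈ 190 + (8/(8+8)) × 25 = 190 + 12.5000 = 202.5000

202.5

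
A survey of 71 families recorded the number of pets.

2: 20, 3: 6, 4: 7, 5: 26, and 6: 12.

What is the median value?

Cumulative frequencies: 20, 26, 33, 59, 71
n = 71, so the median is the value in position (n+1)/2 = 36.
Position 36 falls at value 5.

5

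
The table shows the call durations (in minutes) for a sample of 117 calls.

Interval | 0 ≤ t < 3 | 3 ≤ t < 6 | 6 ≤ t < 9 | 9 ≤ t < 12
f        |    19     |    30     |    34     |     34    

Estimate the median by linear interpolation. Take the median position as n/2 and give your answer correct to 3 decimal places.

Cumulative frequencies: 19, 49, 83, 117
n = 117; position = n/2 = 58.5.
This falls in the class 6 ≤ t < 9: L = 6, F = 49, f = 34, h = 3.
Median ≈ 6 + ((58.5 − 49) / 34) × 3 = 6.8382

6.838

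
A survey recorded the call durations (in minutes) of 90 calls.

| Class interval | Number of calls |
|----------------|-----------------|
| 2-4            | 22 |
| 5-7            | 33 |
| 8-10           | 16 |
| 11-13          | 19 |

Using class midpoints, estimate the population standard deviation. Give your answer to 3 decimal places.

Midpoints: 3, 6, 9, 12
n = 90, Σfm = 636, mean = 7.0667
Σfm² = 5418
Σf(m − x̄)² = Σfm² − (Σfm)²/n = 5418 − 636²/90 = 923.6000
Population variance = 923.6000 / 90 = 10.2622
Standard deviation = √10.2622 = 3.2035

3.203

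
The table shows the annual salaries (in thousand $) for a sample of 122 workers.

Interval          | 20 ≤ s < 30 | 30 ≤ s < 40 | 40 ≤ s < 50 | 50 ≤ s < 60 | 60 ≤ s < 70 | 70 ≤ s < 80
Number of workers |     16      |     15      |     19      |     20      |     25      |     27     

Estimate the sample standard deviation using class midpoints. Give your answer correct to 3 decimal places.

Midpoints: 25, 35, 45, 55, 65, 75
n = 122, Σfm = 6530, mean = 53.5246
Σfm² = 384850
Σf(m − x̄)² = Σfm² − (Σfm)²/n = 384850 − 6530²/122 = 35334.4262
Sample variance = 35334.4262 / 121 = 292.0201
Standard deviation = √292.0201 = 17.0886

17.089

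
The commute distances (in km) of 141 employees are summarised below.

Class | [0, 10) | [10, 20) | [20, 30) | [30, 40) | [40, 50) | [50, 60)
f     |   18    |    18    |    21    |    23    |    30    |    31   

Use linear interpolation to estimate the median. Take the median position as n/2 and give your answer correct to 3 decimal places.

35.870

Cumulative frequencies: 18, 36, 57, 80, 110, 141
n = 141; position = n/2 = 70.5.
This falls in the class [30, 40): L = 30, F = 57, f = 23, h = 10.
Median ≈ 30 + ((70.5 − 57) / 23) × 10 = 35.8696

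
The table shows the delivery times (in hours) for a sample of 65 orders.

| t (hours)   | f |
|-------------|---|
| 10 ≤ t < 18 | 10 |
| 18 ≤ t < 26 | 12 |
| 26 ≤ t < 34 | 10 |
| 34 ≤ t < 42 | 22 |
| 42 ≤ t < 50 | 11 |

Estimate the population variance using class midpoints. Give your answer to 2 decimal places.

114.00

Midpoints: 14, 22, 30, 38, 46
n = 65, Σfm = 2046, mean = 31.4769
Σfm² = 71812
Σf(m − x̄)² = Σfm² − (Σfm)²/n = 71812 − 2046²/65 = 7410.2154
Population variance = 7410.2154 / 65 = 114.0033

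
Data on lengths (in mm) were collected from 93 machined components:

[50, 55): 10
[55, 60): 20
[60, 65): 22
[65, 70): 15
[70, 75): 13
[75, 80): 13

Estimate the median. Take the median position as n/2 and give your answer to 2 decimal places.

63.75

Cumulative frequencies: 10, 30, 52, 67, 80, 93
n = 93; position = n/2 = 46.5.
This falls in the class [60, 65): L = 60, F = 30, f = 22, h = 5.
Median ≈ 60 + ((46.5 − 30) / 22) × 5 = 63.7500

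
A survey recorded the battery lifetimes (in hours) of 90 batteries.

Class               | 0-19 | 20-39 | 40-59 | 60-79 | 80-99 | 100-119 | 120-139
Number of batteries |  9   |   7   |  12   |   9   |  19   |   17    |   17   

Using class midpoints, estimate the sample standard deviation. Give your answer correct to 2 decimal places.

Midpoints: 9.5, 29.5, 49.5, 69.5, 89.5, 109.5, 129.5
n = 90, Σfm = 7275, mean = 80.8333
Σfm² = 720902.5
Σf(m − x̄)² = Σfm² − (Σfm)²/n = 720902.5 − 7275²/90 = 132840.0000
Sample variance = 132840.0000 / 89 = 1492.5843
Standard deviation = √1492.5843 = 38.6340

38.63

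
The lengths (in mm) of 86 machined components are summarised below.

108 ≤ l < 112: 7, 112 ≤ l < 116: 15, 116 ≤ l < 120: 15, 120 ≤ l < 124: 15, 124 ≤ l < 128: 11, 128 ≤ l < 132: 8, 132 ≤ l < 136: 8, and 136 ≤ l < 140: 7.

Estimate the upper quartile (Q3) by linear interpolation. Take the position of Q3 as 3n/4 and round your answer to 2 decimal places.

128.75

Cumulative frequencies: 7, 22, 37, 52, 63, 71, 79, 86
n = 86; position = 3n/4 = 64.5.
This falls in the class 128 ≤ l < 132: L = 128, F = 63, f = 8, h = 4.
Upper quartile ≈ 128 + ((64.5 − 63) / 8) × 4 = 128.7500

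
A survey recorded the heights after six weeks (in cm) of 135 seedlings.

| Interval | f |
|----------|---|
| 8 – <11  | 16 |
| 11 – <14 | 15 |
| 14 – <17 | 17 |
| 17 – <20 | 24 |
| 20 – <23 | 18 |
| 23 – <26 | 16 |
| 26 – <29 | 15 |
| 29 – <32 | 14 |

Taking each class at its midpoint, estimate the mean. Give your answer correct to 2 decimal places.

Midpoints: 9.5, 12.5, 15.5, 18.5, 21.5, 24.5, 27.5, 30.5
Σfm = 16×9.5 + 15×12.5 + 17×15.5 + 24×18.5 + 18×21.5 + 16×24.5 + 15×27.5 + 14×30.5 = 2665.5
n = Σf = 135
Mean = 2665.5 / 135 = 19.7444

19.74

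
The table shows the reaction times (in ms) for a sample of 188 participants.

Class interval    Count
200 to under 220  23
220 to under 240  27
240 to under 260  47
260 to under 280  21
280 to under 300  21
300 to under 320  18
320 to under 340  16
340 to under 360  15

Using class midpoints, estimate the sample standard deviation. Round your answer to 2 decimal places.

42.36

Midpoints: 210, 230, 250, 270, 290, 310, 330, 350
n = 188, Σfm = 50660, mean = 269.4681
Σfm² = 13986800
Σf(m − x̄)² = Σfm² − (Σfm)²/n = 13986800 − 50660²/188 = 335546.8085
Sample variance = 335546.8085 / 187 = 1794.3680
Standard deviation = √1794.3680 = 42.3600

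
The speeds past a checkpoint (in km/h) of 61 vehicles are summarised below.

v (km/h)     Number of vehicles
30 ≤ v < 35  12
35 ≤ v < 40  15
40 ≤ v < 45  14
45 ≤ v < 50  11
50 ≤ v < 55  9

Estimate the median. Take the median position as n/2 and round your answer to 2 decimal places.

Cumulative frequencies: 12, 27, 41, 52, 61
n = 61; position = n/2 = 30.5.
This falls in the class 40 ≤ v < 45: L = 40, F = 27, f = 14, h = 5.
Median ≈ 40 + ((30.5 − 27) / 14) × 5 = 41.2500

41.25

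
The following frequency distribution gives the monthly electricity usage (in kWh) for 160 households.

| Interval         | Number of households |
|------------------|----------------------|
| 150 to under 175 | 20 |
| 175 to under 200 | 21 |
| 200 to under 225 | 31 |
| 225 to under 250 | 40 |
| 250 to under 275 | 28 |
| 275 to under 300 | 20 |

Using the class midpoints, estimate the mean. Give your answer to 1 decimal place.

Midpoints: 162.5, 187.5, 212.5, 237.5, 262.5, 287.5
Σfm = 20×162.5 + 21×187.5 + 31×212.5 + 40×237.5 + 28×262.5 + 20×287.5 = 36375
n = Σf = 160
Mean = 36375 / 160 = 227.3438

227.3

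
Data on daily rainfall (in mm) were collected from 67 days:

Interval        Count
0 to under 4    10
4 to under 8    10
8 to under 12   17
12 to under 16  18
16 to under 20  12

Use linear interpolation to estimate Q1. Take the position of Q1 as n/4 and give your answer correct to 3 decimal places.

6.700

Cumulative frequencies: 10, 20, 37, 55, 67
n = 67; position = n/4 = 16.75.
This falls in the class 4 to under 8: L = 4, F = 10, f = 10, h = 4.
Lower quartile ≈ 4 + ((16.75 − 10) / 10) × 4 = 6.7000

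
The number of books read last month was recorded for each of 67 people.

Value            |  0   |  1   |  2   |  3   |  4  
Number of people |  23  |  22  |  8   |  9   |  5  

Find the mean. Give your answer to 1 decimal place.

Values: 0, 1, 2, 3, 4
Σfx = 23×0 + 22×1 + 8×2 + 9×3 + 5×4 = 85
n = Σf = 67
Mean = 85 / 67 = 1.2687

1.3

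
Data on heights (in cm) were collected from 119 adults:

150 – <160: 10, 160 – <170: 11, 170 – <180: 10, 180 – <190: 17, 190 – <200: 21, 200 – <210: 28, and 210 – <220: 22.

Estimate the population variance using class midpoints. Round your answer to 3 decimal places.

Midpoints: 155, 165, 175, 185, 195, 205, 215
n = 119, Σfm = 22825, mean = 191.8067
Σfm² = 4419975
Σf(m − x̄)² = Σfm² − (Σfm)²/n = 4419975 − 22825²/119 = 41986.5546
Population variance = 41986.5546 / 119 = 352.8282

352.828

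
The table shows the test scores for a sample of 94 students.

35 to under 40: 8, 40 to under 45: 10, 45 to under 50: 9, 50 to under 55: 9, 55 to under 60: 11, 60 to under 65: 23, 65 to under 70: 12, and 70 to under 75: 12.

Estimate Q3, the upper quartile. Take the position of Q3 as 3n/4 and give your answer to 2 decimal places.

Cumulative frequencies: 8, 18, 27, 36, 47, 70, 82, 94
n = 94; position = 3n/4 = 70.5.
This falls in the class 65 to under 70: L = 65, F = 70, f = 12, h = 5.
Upper quartile ≈ 65 + ((70.5 − 70) / 12) × 5 = 65.2083

65.21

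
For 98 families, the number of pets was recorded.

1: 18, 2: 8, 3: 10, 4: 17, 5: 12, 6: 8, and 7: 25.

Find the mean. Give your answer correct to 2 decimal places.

4.23

Values: 1, 2, 3, 4, 5, 6, 7
Σfx = 18×1 + 8×2 + 10×3 + 17×4 + 12×5 + 8×6 + 25×7 = 415
n = Σf = 98
Mean = 415 / 98 = 4.2347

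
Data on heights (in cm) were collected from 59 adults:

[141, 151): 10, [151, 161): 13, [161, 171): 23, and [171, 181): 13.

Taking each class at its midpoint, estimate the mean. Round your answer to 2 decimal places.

162.61

Midpoints: 146, 156, 166, 176
Σfm = 10×146 + 13×156 + 23×166 + 13×176 = 9594
n = Σf = 59
Mean = 9594 / 59 = 162.6102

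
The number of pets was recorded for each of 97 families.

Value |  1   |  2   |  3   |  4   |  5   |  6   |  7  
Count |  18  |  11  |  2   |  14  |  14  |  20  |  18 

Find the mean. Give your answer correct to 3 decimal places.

Values: 1, 2, 3, 4, 5, 6, 7
Σfx = 18×1 + 11×2 + 2×3 + 14×4 + 14×5 + 20×6 + 18×7 = 418
n = Σf = 97
Mean = 418 / 97 = 4.3093

4.309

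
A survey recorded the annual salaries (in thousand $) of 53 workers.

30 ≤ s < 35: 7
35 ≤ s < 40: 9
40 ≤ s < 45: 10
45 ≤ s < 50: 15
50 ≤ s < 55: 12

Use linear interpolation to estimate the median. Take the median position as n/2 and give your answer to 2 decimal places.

45.17

Cumulative frequencies: 7, 16, 26, 41, 53
n = 53; position = n/2 = 26.5.
This falls in the class 45 ≤ s < 50: L = 45, F = 26, f = 15, h = 5.
Median ≈ 45 + ((26.5 − 26) / 15) × 5 = 45.1667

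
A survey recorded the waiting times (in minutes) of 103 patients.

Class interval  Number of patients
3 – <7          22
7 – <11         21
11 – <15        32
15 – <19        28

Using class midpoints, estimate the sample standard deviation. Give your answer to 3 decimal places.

Midpoints: 5, 9, 13, 17
n = 103, Σfm = 1191, mean = 11.5631
Σfm² = 15751
Σf(m − x̄)² = Σfm² − (Σfm)²/n = 15751 − 1191²/103 = 1979.3398
Sample variance = 1979.3398 / 102 = 19.4053
Standard deviation = √19.4053 = 4.4051

4.405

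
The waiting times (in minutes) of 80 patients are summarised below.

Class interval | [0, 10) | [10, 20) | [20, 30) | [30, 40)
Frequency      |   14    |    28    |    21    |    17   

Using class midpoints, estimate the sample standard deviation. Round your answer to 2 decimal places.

10.19

Midpoints: 5, 15, 25, 35
n = 80, Σfm = 1610, mean = 20.1250
Σfm² = 40600
Σf(m − x̄)² = Σfm² − (Σfm)²/n = 40600 − 1610²/80 = 8198.7500
Sample variance = 8198.7500 / 79 = 103.7816
Standard deviation = √103.7816 = 10.1873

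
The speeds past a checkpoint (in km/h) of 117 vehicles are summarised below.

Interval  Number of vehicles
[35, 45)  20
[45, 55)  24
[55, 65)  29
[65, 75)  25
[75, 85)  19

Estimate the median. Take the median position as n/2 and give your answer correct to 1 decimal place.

Cumulative frequencies: 20, 44, 73, 98, 117
n = 117; position = n/2 = 58.5.
This falls in the class [55, 65): L = 55, F = 44, f = 29, h = 10.
Median ≈ 55 + ((58.5 − 44) / 29) × 10 = 60.0000

60.0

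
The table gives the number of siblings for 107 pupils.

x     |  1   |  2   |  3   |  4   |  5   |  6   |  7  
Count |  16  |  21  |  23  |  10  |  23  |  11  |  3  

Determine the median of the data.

3

Cumulative frequencies: 16, 37, 60, 70, 93, 104, 107
n = 107, so the median is the value in position (n+1)/2 = 54.
Position 54 falls at value 3.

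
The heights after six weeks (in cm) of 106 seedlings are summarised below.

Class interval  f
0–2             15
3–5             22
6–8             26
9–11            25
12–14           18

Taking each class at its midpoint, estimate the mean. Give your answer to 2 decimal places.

7.25

Midpoints: 1, 4, 7, 10, 13
Σfm = 15×1 + 22×4 + 26×7 + 25×10 + 18×13 = 769
n = Σf = 106
Mean = 769 / 106 = 7.2547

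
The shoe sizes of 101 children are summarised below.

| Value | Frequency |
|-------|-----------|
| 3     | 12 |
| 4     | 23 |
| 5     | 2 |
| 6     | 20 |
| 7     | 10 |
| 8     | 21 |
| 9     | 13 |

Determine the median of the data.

6

Cumulative frequencies: 12, 35, 37, 57, 67, 88, 101
n = 101, so the median is the value in position (n+1)/2 = 51.
Position 51 falls at value 6.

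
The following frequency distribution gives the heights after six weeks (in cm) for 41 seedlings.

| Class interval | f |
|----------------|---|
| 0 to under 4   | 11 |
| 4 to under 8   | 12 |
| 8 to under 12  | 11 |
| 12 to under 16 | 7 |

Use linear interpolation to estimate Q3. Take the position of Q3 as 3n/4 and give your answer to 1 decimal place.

Cumulative frequencies: 11, 23, 34, 41
n = 41; position = 3n/4 = 30.75.
This falls in the class 8 to under 12: L = 8, F = 23, f = 11, h = 4.
Upper quartile ≈ 8 + ((30.75 − 23) / 11) × 4 = 10.8182

10.8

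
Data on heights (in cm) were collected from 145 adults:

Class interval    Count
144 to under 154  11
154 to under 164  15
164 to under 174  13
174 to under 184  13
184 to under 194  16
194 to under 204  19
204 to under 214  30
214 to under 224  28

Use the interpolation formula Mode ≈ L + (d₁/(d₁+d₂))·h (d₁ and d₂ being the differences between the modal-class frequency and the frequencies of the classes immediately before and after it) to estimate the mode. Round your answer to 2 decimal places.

212.46

Modal class: 204 to under 214 (highest frequency 30).
d₁ = 30 − 19 = 11, d₂ = 30 − 28 = 2
Mode ≈ 204 + (11/(11+2)) × 10 = 204 + 8.4615 = 212.4615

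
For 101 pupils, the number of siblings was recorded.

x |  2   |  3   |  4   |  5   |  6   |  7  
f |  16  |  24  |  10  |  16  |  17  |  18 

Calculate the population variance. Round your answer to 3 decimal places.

Values: 2, 3, 4, 5, 6, 7
n = 101, Σfx = 452, mean = 4.4752
Σfx² = 2334
Σf(x − x̄)² = Σfx² − (Σfx)²/n = 2334 − 452²/101 = 311.1881
Population variance = 311.1881 / 101 = 3.0811

3.081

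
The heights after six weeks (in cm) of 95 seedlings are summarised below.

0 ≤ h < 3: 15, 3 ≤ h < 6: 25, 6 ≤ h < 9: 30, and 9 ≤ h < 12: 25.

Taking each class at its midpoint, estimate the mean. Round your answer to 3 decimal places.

6.553

Midpoints: 1.5, 4.5, 7.5, 10.5
Σfm = 15×1.5 + 25×4.5 + 30×7.5 + 25×10.5 = 622.5
n = Σf = 95
Mean = 622.5 / 95 = 6.5526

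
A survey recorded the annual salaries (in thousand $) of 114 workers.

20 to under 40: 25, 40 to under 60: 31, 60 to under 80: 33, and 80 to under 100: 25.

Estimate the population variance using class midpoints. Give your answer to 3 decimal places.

Midpoints: 30, 50, 70, 90
n = 114, Σfm = 6860, mean = 60.1754
Σfm² = 464200
Σf(m − x̄)² = Σfm² − (Σfm)²/n = 464200 − 6860²/114 = 51396.4912
Population variance = 51396.4912 / 114 = 450.8464

450.846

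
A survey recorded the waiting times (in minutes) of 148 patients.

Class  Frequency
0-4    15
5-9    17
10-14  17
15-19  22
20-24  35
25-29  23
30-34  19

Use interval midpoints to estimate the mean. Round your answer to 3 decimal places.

18.419

Midpoints: 2, 7, 12, 17, 22, 27, 32
Σfm = 15×2 + 17×7 + 17×12 + 22×17 + 35×22 + 23×27 + 19×32 = 2726
n = Σf = 148
Mean = 2726 / 148 = 18.4189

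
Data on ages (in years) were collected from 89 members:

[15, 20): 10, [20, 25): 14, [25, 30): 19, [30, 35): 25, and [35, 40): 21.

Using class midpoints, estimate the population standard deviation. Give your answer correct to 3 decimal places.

6.508

Midpoints: 17.5, 22.5, 27.5, 32.5, 37.5
n = 89, Σfm = 2612.5, mean = 29.3539
Σfm² = 80456.25
Σf(m − x̄)² = Σfm² − (Σfm)²/n = 80456.25 − 2612.5²/89 = 3769.1011
Population variance = 3769.1011 / 89 = 42.3495
Standard deviation = √42.3495 = 6.5076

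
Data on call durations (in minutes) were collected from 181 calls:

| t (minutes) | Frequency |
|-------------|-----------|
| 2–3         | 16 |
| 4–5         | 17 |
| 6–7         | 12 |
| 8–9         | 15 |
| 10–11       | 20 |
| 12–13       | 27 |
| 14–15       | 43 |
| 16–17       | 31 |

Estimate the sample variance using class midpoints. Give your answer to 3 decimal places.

20.779

Midpoints: 2.5, 4.5, 6.5, 8.5, 10.5, 12.5, 14.5, 16.5
n = 181, Σfm = 2004.5, mean = 11.0746
Σfm² = 25939.25
Σf(m − x̄)² = Σfm² − (Σfm)²/n = 25939.25 − 2004.5²/181 = 3740.2431
Sample variance = 3740.2431 / 180 = 20.7791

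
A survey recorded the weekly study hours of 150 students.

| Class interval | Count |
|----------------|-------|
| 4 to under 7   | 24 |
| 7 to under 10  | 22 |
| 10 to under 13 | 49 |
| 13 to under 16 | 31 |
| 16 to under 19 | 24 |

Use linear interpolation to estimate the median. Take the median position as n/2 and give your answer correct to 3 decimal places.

Cumulative frequencies: 24, 46, 95, 126, 150
n = 150; position = n/2 = 75.
This falls in the class 10 to under 13: L = 10, F = 46, f = 49, h = 3.
Median ≈ 10 + ((75 − 46) / 49) × 3 = 11.7755

11.776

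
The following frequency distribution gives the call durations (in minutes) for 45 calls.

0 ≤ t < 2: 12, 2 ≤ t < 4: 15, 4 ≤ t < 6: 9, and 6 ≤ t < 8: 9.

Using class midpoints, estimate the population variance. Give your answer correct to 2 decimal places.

Midpoints: 1, 3, 5, 7
n = 45, Σfm = 165, mean = 3.6667
Σfm² = 813
Σf(m − x̄)² = Σfm² − (Σfm)²/n = 813 − 165²/45 = 208.0000
Population variance = 208.0000 / 45 = 4.6222

4.62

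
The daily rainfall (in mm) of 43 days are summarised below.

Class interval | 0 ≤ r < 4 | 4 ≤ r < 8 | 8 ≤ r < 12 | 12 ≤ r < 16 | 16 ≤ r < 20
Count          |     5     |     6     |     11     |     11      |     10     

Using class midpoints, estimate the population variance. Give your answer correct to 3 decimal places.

26.704

Midpoints: 2, 6, 10, 14, 18
n = 43, Σfm = 490, mean = 11.3953
Σfm² = 6732
Σf(m − x̄)² = Σfm² − (Σfm)²/n = 6732 − 490²/43 = 1148.2791
Population variance = 1148.2791 / 43 = 26.7042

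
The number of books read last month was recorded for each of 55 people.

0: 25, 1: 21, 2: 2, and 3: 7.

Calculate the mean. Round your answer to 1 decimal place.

0.8

Values: 0, 1, 2, 3
Σfx = 25×0 + 21×1 + 2×2 + 7×3 = 46
n = Σf = 55
Mean = 46 / 55 = 0.8364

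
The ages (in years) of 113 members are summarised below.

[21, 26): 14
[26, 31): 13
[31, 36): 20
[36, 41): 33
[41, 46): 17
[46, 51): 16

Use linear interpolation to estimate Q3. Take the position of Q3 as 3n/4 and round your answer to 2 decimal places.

42.40

Cumulative frequencies: 14, 27, 47, 80, 97, 113
n = 113; position = 3n/4 = 84.75.
This falls in the class [41, 46): L = 41, F = 80, f = 17, h = 5.
Upper quartile ≈ 41 + ((84.75 − 80) / 17) × 5 = 42.3971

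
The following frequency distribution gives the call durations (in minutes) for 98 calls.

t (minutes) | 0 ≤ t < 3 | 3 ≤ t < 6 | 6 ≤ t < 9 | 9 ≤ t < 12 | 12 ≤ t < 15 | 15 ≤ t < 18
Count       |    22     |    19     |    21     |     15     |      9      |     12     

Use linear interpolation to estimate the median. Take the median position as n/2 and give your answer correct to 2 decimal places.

Cumulative frequencies: 22, 41, 62, 77, 86, 98
n = 98; position = n/2 = 49.
This falls in the class 6 ≤ t < 9: L = 6, F = 41, f = 21, h = 3.
Median ≈ 6 + ((49 − 41) / 21) × 3 = 7.1429

7.14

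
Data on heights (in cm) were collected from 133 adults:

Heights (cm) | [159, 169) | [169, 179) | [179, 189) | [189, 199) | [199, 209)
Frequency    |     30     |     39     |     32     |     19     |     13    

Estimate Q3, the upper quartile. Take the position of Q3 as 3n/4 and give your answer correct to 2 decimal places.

188.61

Cumulative frequencies: 30, 69, 101, 120, 133
n = 133; position = 3n/4 = 99.75.
This falls in the class [179, 189): L = 179, F = 69, f = 32, h = 10.
Upper quartile ≈ 179 + ((99.75 − 69) / 32) × 10 = 188.6094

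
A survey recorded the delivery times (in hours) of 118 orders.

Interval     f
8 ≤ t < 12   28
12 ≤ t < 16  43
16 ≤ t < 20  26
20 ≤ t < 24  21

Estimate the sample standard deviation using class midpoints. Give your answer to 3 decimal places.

Midpoints: 10, 14, 18, 22
n = 118, Σfm = 1812, mean = 15.3559
Σfm² = 29816
Σf(m − x̄)² = Σfm² − (Σfm)²/n = 29816 − 1812²/118 = 1991.0508
Sample variance = 1991.0508 / 117 = 17.0175
Standard deviation = √17.0175 = 4.1252

4.125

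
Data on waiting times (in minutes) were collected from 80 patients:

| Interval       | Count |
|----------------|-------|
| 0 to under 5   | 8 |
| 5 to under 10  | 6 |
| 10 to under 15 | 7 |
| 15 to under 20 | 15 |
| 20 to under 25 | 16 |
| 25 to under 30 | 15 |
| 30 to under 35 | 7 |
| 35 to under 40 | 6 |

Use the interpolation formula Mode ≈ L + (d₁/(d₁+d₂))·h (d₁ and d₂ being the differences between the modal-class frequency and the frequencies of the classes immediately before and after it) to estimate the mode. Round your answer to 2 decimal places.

Modal class: 20 to under 25 (highest frequency 16).
d₁ = 16 − 15 = 1, d₂ = 16 − 15 = 1
Mode ≈ 20 + (1/(1+1)) × 5 = 20 + 2.5000 = 22.5000

22.50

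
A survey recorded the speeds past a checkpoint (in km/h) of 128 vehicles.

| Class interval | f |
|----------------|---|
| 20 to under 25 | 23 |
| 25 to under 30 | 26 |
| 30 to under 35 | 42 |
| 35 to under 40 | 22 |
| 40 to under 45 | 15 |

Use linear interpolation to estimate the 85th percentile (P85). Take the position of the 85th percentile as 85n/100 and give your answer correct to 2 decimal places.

Cumulative frequencies: 23, 49, 91, 113, 128
n = 128; position = 85n/100 = 108.8.
This falls in the class 35 to under 40: L = 35, F = 91, f = 22, h = 5.
85th percentile ≈ 35 + ((108.8 − 91) / 22) × 5 = 39.0455

39.05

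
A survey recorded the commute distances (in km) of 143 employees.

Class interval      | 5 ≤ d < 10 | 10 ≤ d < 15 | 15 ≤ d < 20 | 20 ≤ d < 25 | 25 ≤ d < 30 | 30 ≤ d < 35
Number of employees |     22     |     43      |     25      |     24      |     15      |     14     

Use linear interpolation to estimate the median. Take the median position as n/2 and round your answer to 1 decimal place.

Cumulative frequencies: 22, 65, 90, 114, 129, 143
n = 143; position = n/2 = 71.5.
This falls in the class 15 ≤ d < 20: L = 15, F = 65, f = 25, h = 5.
Median ≈ 15 + ((71.5 − 65) / 25) × 5 = 16.3000

16.3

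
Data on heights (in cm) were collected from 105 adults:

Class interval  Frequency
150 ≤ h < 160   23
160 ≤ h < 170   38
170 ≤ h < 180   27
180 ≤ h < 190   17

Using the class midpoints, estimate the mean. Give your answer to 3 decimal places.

Midpoints: 155, 165, 175, 185
Σfm = 23×155 + 38×165 + 27×175 + 17×185 = 17705
n = Σf = 105
Mean = 17705 / 105 = 168.6190

168.619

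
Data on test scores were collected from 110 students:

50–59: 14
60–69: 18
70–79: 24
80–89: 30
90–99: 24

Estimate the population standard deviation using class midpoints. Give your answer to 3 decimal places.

13.166

Midpoints: 54.5, 64.5, 74.5, 84.5, 94.5
n = 110, Σfm = 8515, mean = 77.4091
Σfm² = 678207.5
Σf(m − x̄)² = Σfm² − (Σfm)²/n = 678207.5 − 8515²/110 = 19069.0909
Population variance = 19069.0909 / 110 = 173.3554
Standard deviation = √173.3554 = 13.1664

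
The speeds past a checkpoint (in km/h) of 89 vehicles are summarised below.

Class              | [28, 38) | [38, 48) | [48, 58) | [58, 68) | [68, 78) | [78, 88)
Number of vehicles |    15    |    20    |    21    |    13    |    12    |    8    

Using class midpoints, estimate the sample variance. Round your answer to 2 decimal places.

240.50

Midpoints: 33, 43, 53, 63, 73, 83
n = 89, Σfm = 4827, mean = 54.2360
Σfm² = 282961
Σf(m − x̄)² = Σfm² − (Σfm)²/n = 282961 − 4827²/89 = 21164.0449
Sample variance = 21164.0449 / 88 = 240.5005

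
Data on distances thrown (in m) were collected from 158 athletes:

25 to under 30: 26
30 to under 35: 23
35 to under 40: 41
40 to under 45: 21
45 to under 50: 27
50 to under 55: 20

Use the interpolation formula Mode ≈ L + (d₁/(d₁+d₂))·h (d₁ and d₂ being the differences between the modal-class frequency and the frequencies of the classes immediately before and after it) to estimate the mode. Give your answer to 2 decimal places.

Modal class: 35 to under 40 (highest frequency 41).
d₁ = 41 − 23 = 18, d₂ = 41 − 21 = 20
Mode ≈ 35 + (18/(18+20)) × 5 = 35 + 2.3684 = 37.3684

37.37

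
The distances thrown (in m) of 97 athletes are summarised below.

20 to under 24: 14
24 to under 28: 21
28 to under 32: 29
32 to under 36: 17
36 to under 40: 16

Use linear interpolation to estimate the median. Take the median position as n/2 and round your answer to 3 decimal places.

Cumulative frequencies: 14, 35, 64, 81, 97
n = 97; position = n/2 = 48.5.
This falls in the class 28 to under 32: L = 28, F = 35, f = 29, h = 4.
Median ≈ 28 + ((48.5 − 35) / 29) × 4 = 29.8621

29.862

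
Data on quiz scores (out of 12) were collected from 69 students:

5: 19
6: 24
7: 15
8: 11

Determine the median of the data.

Cumulative frequencies: 19, 43, 58, 69
n = 69, so the median is the value in position (n+1)/2 = 35.
Position 35 falls at value 6.

6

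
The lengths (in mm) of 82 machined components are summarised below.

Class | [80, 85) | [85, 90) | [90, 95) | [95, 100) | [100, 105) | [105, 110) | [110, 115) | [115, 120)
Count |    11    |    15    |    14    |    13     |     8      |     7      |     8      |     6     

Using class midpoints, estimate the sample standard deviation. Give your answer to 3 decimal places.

Midpoints: 82.5, 87.5, 92.5, 97.5, 102.5, 107.5, 112.5, 117.5
n = 82, Σfm = 7960, mean = 97.0732
Σfm² = 782112.5
Σf(m − x̄)² = Σfm² − (Σfm)²/n = 782112.5 − 7960²/82 = 9410.0610
Sample variance = 9410.0610 / 81 = 116.1736
Standard deviation = √116.1736 = 10.7784

10.778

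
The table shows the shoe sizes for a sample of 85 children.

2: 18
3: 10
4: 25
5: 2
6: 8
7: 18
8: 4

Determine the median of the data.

4

Cumulative frequencies: 18, 28, 53, 55, 63, 81, 85
n = 85, so the median is the value in position (n+1)/2 = 43.
Position 43 falls at value 4.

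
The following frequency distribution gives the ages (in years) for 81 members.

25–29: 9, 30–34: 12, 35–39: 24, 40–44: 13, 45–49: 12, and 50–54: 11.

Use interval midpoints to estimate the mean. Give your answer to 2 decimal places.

Midpoints: 27, 32, 37, 42, 47, 52
Σfm = 9×27 + 12×32 + 24×37 + 13×42 + 12×47 + 11×52 = 3197
n = Σf = 81
Mean = 3197 / 81 = 39.4691

39.47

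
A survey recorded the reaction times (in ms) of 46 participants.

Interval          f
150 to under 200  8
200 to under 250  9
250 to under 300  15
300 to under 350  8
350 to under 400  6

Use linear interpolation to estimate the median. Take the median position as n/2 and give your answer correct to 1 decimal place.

270.0

Cumulative frequencies: 8, 17, 32, 40, 46
n = 46; position = n/2 = 23.
This falls in the class 250 to under 300: L = 250, F = 17, f = 15, h = 50.
Median ≈ 250 + ((23 − 17) / 15) × 50 = 270.0000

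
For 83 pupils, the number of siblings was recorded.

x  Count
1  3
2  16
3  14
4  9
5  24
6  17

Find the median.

4

Cumulative frequencies: 3, 19, 33, 42, 66, 83
n = 83, so the median is the value in position (n+1)/2 = 42.
Position 42 falls at value 4.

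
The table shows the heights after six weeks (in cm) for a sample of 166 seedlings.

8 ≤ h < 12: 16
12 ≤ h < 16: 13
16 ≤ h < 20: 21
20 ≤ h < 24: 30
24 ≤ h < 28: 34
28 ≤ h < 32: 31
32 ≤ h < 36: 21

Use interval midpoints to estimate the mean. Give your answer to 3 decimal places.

Midpoints: 10, 14, 18, 22, 26, 30, 34
Σfm = 16×10 + 13×14 + 21×18 + 30×22 + 34×26 + 31×30 + 21×34 = 3908
n = Σf = 166
Mean = 3908 / 166 = 23.5422

23.542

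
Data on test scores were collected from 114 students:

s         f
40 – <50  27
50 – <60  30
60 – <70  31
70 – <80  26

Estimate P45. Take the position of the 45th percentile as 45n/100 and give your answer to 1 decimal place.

58.1

Cumulative frequencies: 27, 57, 88, 114
n = 114; position = 45n/100 = 51.3.
This falls in the class 50 – <60: L = 50, F = 27, f = 30, h = 10.
45th percentile ≈ 50 + ((51.3 − 27) / 30) × 10 = 58.1000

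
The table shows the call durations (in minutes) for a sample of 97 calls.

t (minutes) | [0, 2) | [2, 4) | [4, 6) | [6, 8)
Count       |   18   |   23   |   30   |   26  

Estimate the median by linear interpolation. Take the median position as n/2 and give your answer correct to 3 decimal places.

4.500

Cumulative frequencies: 18, 41, 71, 97
n = 97; position = n/2 = 48.5.
This falls in the class [4, 6): L = 4, F = 41, f = 30, h = 2.
Median ≈ 4 + ((48.5 − 41) / 30) × 2 = 4.5000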